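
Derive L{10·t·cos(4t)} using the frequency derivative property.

L{cos(4t)} = s/(s² + 16). Derivative: d/ds[s/(s² + 16)] = [(s² + 16) - s·2s]/(s² + 16)² = (16 - s²)/(s² + 16)². So L{t·cos(4t)} = -F'(s) = (s² - 16)/(s² + 16)². Then L{10·t·cos(4t)} = 10·(s² - 16)/(s² + 16)²

Final answer: 10·(s² - 16)/(s² + 16)²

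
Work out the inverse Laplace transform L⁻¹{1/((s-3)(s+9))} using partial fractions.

Decompose: A/(s-3) + B/(s+9). A = 1/12, B = -1/12. f(t) = (e^(3t) - e^(-9t))/12

Final answer: (e^(3t) - e^(-9t))/12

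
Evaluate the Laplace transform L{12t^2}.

L{12t^2} = 12 · L{t^2} = 12 · 2/s^3 = 24/s^3

Final answer: 24/s^3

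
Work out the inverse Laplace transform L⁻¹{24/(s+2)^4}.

L⁻¹{n!/(s-a)^(n+1)} = t^n·e^(at) with n=3, a=-2. So L⁻¹{6/(s+2)^4} = t^3·e^(-2t), and L⁻¹{24/(s+2)^4} = (24/6)·t^3·e^(-2t) = 4·t^3·e^(-2t)

Final answer: 4·t^3·e^(-2t)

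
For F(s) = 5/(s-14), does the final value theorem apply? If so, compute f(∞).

sF(s) = 5s/(s-14) has a pole at s = 14 in the right half-plane. Theorem does NOT apply (unstable system; f(t) = 5·e^(14t) grows without bound).

Final answer: Not applicable (unstable)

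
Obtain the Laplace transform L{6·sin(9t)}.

L{sin(ωt)} = ω/(s² + ω²), so L{sin(9t)} = 9/(s² + 81). Then L{6·sin(9t)} = 6·9/(s² + 81) = 54/(s² + 81)

Final answer: 54/(s² + 81)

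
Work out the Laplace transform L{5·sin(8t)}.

L{sin(ωt)} = ω/(s² + ω²), so L{sin(8t)} = 8/(s² + 64). Then L{5·sin(8t)} = 5·8/(s² + 64) = 40/(s² + 64)

Final answer: 40/(s² + 64)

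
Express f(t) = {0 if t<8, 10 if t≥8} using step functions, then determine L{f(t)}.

f(t) = 10·u(t-8). L{u(t-8)} = e^(-8s)/s, so L{f(t)} = 10·e^(-8s)/s

Final answer: 10·e^(-8s)/s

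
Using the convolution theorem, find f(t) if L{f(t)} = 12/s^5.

12/s^5 = (12/s)·(1/s^4) = L{12}·L{t^3/6}. By convolution, f(t) = 12*t^3/6 = ∫₀ᵗ 12·τ^3/6 dτ = 12·t^4/24

Final answer: 12·t^4/24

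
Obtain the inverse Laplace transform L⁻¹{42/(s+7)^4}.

L⁻¹{n!/(s-a)^(n+1)} = t^n·e^(at) with n=3, a=-7. So L⁻¹{6/(s+7)^4} = t^3·e^(-7t), and L⁻¹{42/(s+7)^4} = (42/6)·t^3·e^(-7t) = 7·t^3·e^(-7t)

Final answer: 7·t^3·e^(-7t)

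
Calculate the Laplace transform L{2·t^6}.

L{t^n} = n!/s^(n+1), so L{t^6} = 720/s^7. Then L{2·t^6} = 2·720/s^7 = 1440/s^7

Final answer: 1440/s^7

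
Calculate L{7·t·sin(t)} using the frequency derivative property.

L{sin(t)} = 1/(s² + 1). By L{t·f(t)} = -F'(s): -d/ds[1/(s² + 1)] = -(1)·(-2s)/(s² + 1)² = 2s/(s² + 1)². Then L{7·t·sin(t)} = 7·2s/(s² + 1)² = 14s/(s² + 1)²

Final answer: 14s/(s² + 1)²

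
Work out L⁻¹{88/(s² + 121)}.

This is the form c·a/(s² + a²) with a = 11, c = 8. L⁻¹ = 8·sin(11t)

Final answer: 8·sin(11t)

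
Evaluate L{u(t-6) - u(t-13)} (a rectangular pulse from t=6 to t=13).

L{u(t-a)} = e^(-as)/s. L{u(t-6) - u(t-13)} = (e^(-6s) - e^(-13s))/s

Final answer: (e^(-6s) - e^(-13s))/s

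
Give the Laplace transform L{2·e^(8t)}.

L{e^(at)} = 1/(s-a), so L{e^(8t)} = 1/(s-8). Then L{2·e^(8t)} = 2/(s-8)

Final answer: 2/(s-8)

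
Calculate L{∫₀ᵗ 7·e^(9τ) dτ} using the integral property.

L{∫₀ᵗ f(τ)dτ} = F(s)/s with F(s) = 7/(s-9), so L{∫₀ᵗ 7·e^(9τ) dτ} = 7/(s(s-9))

Final answer: 7/(s(s-9))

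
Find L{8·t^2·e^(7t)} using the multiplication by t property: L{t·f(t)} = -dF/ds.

Using L{t^n·e^(at)} = n!/(s-a)^(n+1), L{t^2·e^(7t)} = 2/(s-7)^3, so L{8·t^2·e^(7t)} = 8·2/(s-7)^3 = 16/(s-7)^3

Final answer: 16/(s-7)^3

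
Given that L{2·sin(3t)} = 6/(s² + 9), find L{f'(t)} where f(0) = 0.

L{f'(t)} = s·F(s) - f(0) = s·6/(s² + 9) - 0 = 6s/(s² + 9)

Final answer: 6s/(s² + 9)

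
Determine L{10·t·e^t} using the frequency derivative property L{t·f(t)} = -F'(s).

L{e^t} = 1/(s-1). By frequency derivative: L{t·e^t} = -d/ds[1/(s-1)] = -(-1)/(s-1)² = 1/(s-1)². Then L{10·t·e^t} = 10·1/(s-1)² = 10/(s-1)²

Final answer: 10/(s-1)²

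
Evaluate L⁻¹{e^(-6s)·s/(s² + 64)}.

L⁻¹{s/(s² + 64)} = cos(8t). By the time shift theorem, L⁻¹{e^(-as)F(s)} = u(t-a)f(t-a) with a=6, so L⁻¹{e^(-6s)·s/(s² + 64)} = u(t-6)·cos(8(t-6))

Final answer: u(t-6)·cos(8(t-6))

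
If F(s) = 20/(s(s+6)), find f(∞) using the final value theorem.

f(∞) = lim_{s→0} s·20/(s(s+6)) = lim_{s→0} 20/(s+6) = 20/6 = 10/3

Final answer: 10/3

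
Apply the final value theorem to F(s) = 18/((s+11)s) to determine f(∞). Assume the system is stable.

f(∞) = lim_{s→0} sF(s) = lim_{s→0} 18/(s+11) = 18/11

Final answer: 18/11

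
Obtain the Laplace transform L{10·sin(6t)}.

L{sin(ωt)} = ω/(s² + ω²), so L{sin(6t)} = 6/(s² + 36). Then L{10·sin(6t)} = 10·6/(s² + 36) = 60/(s² + 36)

Final answer: 60/(s² + 36)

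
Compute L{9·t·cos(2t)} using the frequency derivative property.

L{cos(2t)} = s/(s² + 4). Derivative: d/ds[s/(s² + 4)] = [(s² + 4) - s·2s]/(s² + 4)² = (4 - s²)/(s² + 4)². So L{t·cos(2t)} = -F'(s) = (s² - 4)/(s² + 4)². Then L{9·t·cos(2t)} = 9·(s² - 4)/(s² + 4)²

Final answer: 9·(s² - 4)/(s² + 4)²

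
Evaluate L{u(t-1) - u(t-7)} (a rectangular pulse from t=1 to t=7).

L{u(t-a)} = e^(-as)/s. L{u(t-1) - u(t-7)} = (e^(-s) - e^(-7s))/s

Final answer: (e^(-s) - e^(-7s))/s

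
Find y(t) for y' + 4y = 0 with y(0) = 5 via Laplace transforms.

L{y'} + 4L{y} = 0. sY - 5 + 4Y = 0. Y(s+4) = 5. Y = 5/(s+4)

Final answer: y(t) = 5e^(-4t)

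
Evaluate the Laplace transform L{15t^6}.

L{15t^6} = 15 · L{t^6} = 15 · 720/s^7 = 10800/s^7

Final answer: 10800/s^7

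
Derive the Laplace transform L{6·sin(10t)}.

L{sin(ωt)} = ω/(s² + ω²), so L{sin(10t)} = 10/(s² + 100). Then L{6·sin(10t)} = 6·10/(s² + 100) = 60/(s² + 100)

Final answer: 60/(s² + 100)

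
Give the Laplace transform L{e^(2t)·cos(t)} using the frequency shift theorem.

Frequency shift: L{e^(at)f(t)} = F(s-a). L{e^(2t)·cos(t)} = (s-2)/((s-2)² + 1)

Final answer: (s-2)/((s-2)² + 1)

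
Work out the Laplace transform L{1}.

L{1} = 1 · L{1} = 1/s

Final answer: 1/s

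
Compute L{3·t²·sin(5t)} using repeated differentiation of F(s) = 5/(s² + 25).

F(s) = 5/(s² + 25). F'(s) = -10s/(s² + 25)². F''(s) = -10(25 - 3s²)/(s² + 25)³ = (30s² - 250)/(s² + 25)³. So L{t²·sin(5t)} = (-1)² F''(s) = (30s² - 250)/(s² + 25)³. Then L{3·t²·sin(5t)} = 3·(30s² - 250)/(s² + 25)³ = (90s² - 750)/(s² + 25)³

Final answer: (90s² - 750)/(s² + 25)³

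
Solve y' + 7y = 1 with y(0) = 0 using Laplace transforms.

sY + 7Y = 1/s. Y = 1/(s(s+7)). Partial fractions: Y = 1/7/s - 1/7/(s+7)

Final answer: y(t) = 1/7(1 - e^(-7t))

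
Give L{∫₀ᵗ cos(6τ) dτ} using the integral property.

L{∫₀ᵗ f(τ)dτ} = F(s)/s with F(s) = s/(s² + 36), so the result is (s/(s² + 36))/s = 1/(s² + 36)

Final answer: 1/(s² + 36)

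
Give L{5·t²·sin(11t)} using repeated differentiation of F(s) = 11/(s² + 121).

F(s) = 11/(s² + 121). F'(s) = -22s/(s² + 121)². F''(s) = -22(121 - 3s²)/(s² + 121)³ = (66s² - 2662)/(s² + 121)³. So L{t²·sin(11t)} = (-1)² F''(s) = (66s² - 2662)/(s² + 121)³. Then L{5·t²·sin(11t)} = 5·(66s² - 2662)/(s² + 121)³ = (330s² - 13310)/(s² + 121)³

Final answer: (330s² - 13310)/(s² + 121)³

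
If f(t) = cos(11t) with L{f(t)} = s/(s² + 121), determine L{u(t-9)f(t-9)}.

Time shift theorem: L{u(t-a)f(t-a)} = e^(-as)F(s). Here a=9, F(s) = s/(s² + 121), so L{u(t-9)f(t-9)} = e^(-9s)·s/(s² + 121)

Final answer: e^(-9s)·s/(s² + 121)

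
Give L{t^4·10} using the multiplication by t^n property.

L{10} = 10/s. d^1/ds^1[1/s] = -1/s². d^2/ds^2[1/s] = 2/s^3. d^3/ds^3[1/s] = -6/s^4. d^4/ds^4[1/s] = 24/s^5. So L{t^4} = (-1)^{4}·24/s^5 = 24/s^5. Then L{t^4·10} = 10·24/s^5 = 240/s^5

Final answer: 240/s^5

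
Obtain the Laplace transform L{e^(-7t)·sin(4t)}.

L{e^(at)·sin(ωt)} = ω/((s-a)² + ω²), so L{e^(-7t)·sin(4t)} = 4/((s+7)² + 16)

Final answer: 4/((s+7)² + 16)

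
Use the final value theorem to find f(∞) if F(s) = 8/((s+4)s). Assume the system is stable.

f(∞) = lim_{s→0} sF(s) = lim_{s→0} 8/(s+4) = 2

Final answer: 2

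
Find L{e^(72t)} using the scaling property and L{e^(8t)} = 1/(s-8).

Using L{f(at)} = (1/a)F(s/a) with a=9 and f(t) = e^(8t): L{e^(72t)} = (1/9) · 1/((s/9)-8) = (1/9) · 9/(s-72) = 1/(s-72)

Final answer: 1/(s-72)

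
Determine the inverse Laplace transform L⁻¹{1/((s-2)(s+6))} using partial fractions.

Decompose: A/(s-2) + B/(s+6). A = 1/8, B = -1/8. f(t) = (e^(2t) - e^(-6t))/8

Final answer: (e^(2t) - e^(-6t))/8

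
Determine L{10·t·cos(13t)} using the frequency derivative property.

L{cos(13t)} = s/(s² + 169). Derivative: d/ds[s/(s² + 169)] = [(s² + 169) - s·2s]/(s² + 169)² = (169 - s²)/(s² + 169)². So L{t·cos(13t)} = -F'(s) = (s² - 169)/(s² + 169)². Then L{10·t·cos(13t)} = 10·(s² - 169)/(s² + 169)²

Final answer: 10·(s² - 169)/(s² + 169)²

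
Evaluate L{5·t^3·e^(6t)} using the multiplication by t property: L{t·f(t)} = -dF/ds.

Using L{t^n·e^(at)} = n!/(s-a)^(n+1), L{t^3·e^(6t)} = 6/(s-6)^4, so L{5·t^3·e^(6t)} = 5·6/(s-6)^4 = 30/(s-6)^4

Final answer: 30/(s-6)^4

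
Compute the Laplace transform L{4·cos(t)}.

L{cos(ωt)} = s/(s² + ω²), so L{cos(t)} = s/(s² + 1). Then L{4·cos(t)} = 4·s/(s² + 1) = 4s/(s² + 1)

Final answer: 4s/(s² + 1)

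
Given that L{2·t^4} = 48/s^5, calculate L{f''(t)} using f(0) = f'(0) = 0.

L{f''(t)} = s²F(s) - sf(0) - f'(0) = s²·48/s^5 - 0 - 0 = 48/s^3

Final answer: 48/s^3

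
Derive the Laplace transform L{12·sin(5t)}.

L{sin(ωt)} = ω/(s² + ω²), so L{sin(5t)} = 5/(s² + 25). Then L{12·sin(5t)} = 12·5/(s² + 25) = 60/(s² + 25)

Final answer: 60/(s² + 25)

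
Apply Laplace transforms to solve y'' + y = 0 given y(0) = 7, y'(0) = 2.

L{y''} + 1L{y} = 0. s²Y - 7s - 2 + Y = 0. Y(s² + 1) = 7s + 2. Y = (7s + 2)/(s² + 1). Inverting: y(t) = 7cos(t) + 2sin(t)

Final answer: y(t) = 7cos(t) + 2sin(t)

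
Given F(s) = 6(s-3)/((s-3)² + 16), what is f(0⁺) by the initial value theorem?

f(0⁺) = lim_{s→∞} sF(s) = lim_{s→∞} 6s(s-3)/((s-3)² + 16) = 6

Final answer: 6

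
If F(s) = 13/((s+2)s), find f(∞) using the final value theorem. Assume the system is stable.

f(∞) = lim_{s→0} sF(s) = lim_{s→0} 13/(s+2) = 13/2

Final answer: 13/2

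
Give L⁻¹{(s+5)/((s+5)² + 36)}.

Using frequency shift: L⁻¹{(s-a)/((s-a)² + b²)} = e^(at)cos(bt). Here a=-5, b=6

Final answer: e^(-5t)·cos(6t)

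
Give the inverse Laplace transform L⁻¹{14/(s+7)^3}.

L⁻¹{n!/(s-a)^(n+1)} = t^n·e^(at) with n=2, a=-7. So L⁻¹{2/(s+7)^3} = t^2·e^(-7t), and L⁻¹{14/(s+7)^3} = (14/2)·t^2·e^(-7t) = 7·t^2·e^(-7t)

Final answer: 7·t^2·e^(-7t)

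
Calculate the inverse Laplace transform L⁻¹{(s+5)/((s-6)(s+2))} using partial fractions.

Using partial fractions, f(t) = (11e^(6t) - 3e^(-2t))/8

Final answer: (11e^(6t) - 3e^(-2t))/8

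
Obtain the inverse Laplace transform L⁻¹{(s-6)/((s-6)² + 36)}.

Using frequency shift, L⁻¹{(s-6)/((s-6)² + 36)} = e^(6t)·cos(6t)

Final answer: e^(6t)·cos(6t)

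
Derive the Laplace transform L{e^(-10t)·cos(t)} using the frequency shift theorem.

Frequency shift: L{e^(at)f(t)} = F(s-a). L{e^(-10t)·cos(t)} = (s+10)/((s+10)² + 1)

Final answer: (s+10)/((s+10)² + 1)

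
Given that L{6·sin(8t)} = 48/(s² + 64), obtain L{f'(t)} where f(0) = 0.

L{f'(t)} = s·F(s) - f(0) = s·48/(s² + 64) - 0 = 48s/(s² + 64)

Final answer: 48s/(s² + 64)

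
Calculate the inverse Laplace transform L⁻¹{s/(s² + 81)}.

L⁻¹{s/(s² + 81)} = cos(9t)

Final answer: cos(9t)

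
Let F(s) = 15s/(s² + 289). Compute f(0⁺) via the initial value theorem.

f(0⁺) = lim_{s→∞} s·15s/(s² + 289) = lim_{s→∞} 15s²/(s² + 289) = 15

Final answer: 15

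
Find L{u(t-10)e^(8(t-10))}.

u(t-a)f(t-a) with f(t)=e^(8t). L{e^(8t)} = 1/(s-8). By time shift: e^(-10s)/(s-8)

Final answer: e^(-10s)/(s-8)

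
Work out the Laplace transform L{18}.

L{18} = 18 · L{1} = 18/s

Final answer: 18/s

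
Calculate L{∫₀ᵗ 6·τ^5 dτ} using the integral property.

L{∫₀ᵗ f(τ)dτ} = F(s)/s with f(t) = 6t^5. F(s) = 720/s^6, so L{∫₀ᵗ 6·τ^5 dτ} = (720/s^6)/s = 720/s^7. (Check: ∫₀ᵗ 6·τ^5 dτ = 6t^6/6.)

Final answer: 720/s^7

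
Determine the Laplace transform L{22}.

L{22} = 22 · L{1} = 22/s

Final answer: 22/s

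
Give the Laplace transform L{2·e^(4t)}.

L{e^(at)} = 1/(s-a), so L{e^(4t)} = 1/(s-4). Then L{2·e^(4t)} = 2/(s-4)

Final answer: 2/(s-4)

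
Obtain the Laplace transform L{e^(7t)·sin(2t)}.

L{e^(at)·sin(ωt)} = ω/((s-a)² + ω²), so L{e^(7t)·sin(2t)} = 2/((s-7)² + 4)

Final answer: 2/((s-7)² + 4)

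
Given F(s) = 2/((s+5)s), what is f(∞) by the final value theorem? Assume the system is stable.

f(∞) = lim_{s→0} sF(s) = lim_{s→0} 2/(s+5) = 2/5

Final answer: 2/5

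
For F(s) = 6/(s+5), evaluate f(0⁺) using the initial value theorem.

f(0⁺) = lim_{s→∞} s·6/(s+5) = lim_{s→∞} 6s/(s+5) = 6

Final answer: 6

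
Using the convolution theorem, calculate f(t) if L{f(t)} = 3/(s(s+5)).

3/(s(s+5)) = (3/s)·(1/(s+5)) = L{3}·L{e^(-5t)}. By convolution, f(t) = 3*e^(-5t) = ∫₀ᵗ 3·e^(-5τ) dτ = 3·(1 - e^(-5t))/5

Final answer: 3·(1 - e^(-5t))/5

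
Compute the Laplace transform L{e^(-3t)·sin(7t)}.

L{e^(at)·sin(ωt)} = ω/((s-a)² + ω²), so L{e^(-3t)·sin(7t)} = 7/((s+3)² + 49)

Final answer: 7/((s+3)² + 49)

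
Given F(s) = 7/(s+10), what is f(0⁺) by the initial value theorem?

f(0⁺) = lim_{s→∞} s·7/(s+10) = lim_{s→∞} 7s/(s+10) = 7

Final answer: 7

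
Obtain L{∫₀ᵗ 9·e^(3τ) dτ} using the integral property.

L{∫₀ᵗ f(τ)dτ} = F(s)/s with F(s) = 9/(s-3), so L{∫₀ᵗ 9·e^(3τ) dτ} = 9/(s(s-3))

Final answer: 9/(s(s-3))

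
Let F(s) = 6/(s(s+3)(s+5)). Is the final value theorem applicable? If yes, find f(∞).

Poles of sF(s) = 6/((s+3)(s+5)) are at s = -3 and s = -5, both in the left half-plane. Theorem applies. f(∞) = lim_{s→0} sF(s) = 6/(3·5) = 2/5

Final answer: 2/5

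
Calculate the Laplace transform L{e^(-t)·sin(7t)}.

L{e^(at)·sin(ωt)} = ω/((s-a)² + ω²), so L{e^(-t)·sin(7t)} = 7/((s+1)² + 49)

Final answer: 7/((s+1)² + 49)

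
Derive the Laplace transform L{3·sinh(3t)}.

L{sinh(ωt)} = ω/(s² - ω²), so L{sinh(3t)} = 3/(s² - 9). Then L{3·sinh(3t)} = 3·3/(s² - 9) = 9/(s² - 9)

Final answer: 9/(s² - 9)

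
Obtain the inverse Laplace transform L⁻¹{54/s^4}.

L⁻¹{n!/s^(n+1)} = t^n with n=3. So L⁻¹{6/s^4} = t^3, and L⁻¹{54/s^4} = (54/6)·t^3 = 9·t^3

Final answer: 9·t^3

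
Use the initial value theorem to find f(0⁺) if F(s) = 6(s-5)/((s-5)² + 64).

f(0⁺) = lim_{s→∞} sF(s) = lim_{s→∞} 6s(s-5)/((s-5)² + 64) = 6

Final answer: 6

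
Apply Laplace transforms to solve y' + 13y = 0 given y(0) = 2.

L{y'} + 13L{y} = 0. sY - 2 + 13Y = 0. Y(s+13) = 2. Y = 2/(s+13)

Final answer: y(t) = 2e^(-13t)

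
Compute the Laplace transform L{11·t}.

L{t^n} = n!/s^(n+1), so L{t} = 1/s^2. Then L{11·t} = 11·1/s^2 = 11/s^2

Final answer: 11/s^2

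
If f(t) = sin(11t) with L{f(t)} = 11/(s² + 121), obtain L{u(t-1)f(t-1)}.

Time shift theorem: L{u(t-a)f(t-a)} = e^(-as)F(s). Here a=1, F(s) = 11/(s² + 121), so L{u(t-1)f(t-1)} = e^(-s)·11/(s² + 121)

Final answer: e^(-s)·11/(s² + 121)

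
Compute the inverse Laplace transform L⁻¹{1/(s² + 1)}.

L⁻¹{1/(s² + 1)} = sin(t)

Final answer: sin(t)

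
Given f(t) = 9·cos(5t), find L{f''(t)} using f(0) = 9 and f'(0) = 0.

F(s) = 9s/(s² + 25). L{f''(t)} = s²F(s) - sf(0) - f'(0) = 9s³/(s² + 25) - 9s = (9s³ - 9s(s² + 25))/(s² + 25) = -225s/(s² + 25)

Final answer: -225s/(s² + 25)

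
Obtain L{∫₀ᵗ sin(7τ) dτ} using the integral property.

L{∫₀ᵗ f(τ)dτ} = F(s)/s with F(s) = 7/(s² + 49), so the result is (7/(s² + 49))/s = 7/(s(s² + 49))

Final answer: 7/(s(s² + 49))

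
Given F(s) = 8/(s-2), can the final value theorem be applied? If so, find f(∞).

sF(s) = 8s/(s-2) has a pole at s = 2 in the right half-plane. Theorem does NOT apply (unstable system; f(t) = 8·e^(2t) grows without bound).

Final answer: Not applicable (unstable)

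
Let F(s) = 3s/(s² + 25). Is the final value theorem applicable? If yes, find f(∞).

The final value theorem requires all poles of sF(s) in the left half-plane. sF(s) = 3s²/(s² + 25) has poles at s = ±5i (imaginary axis). Theorem does NOT apply (oscillatory system).

Final answer: Not applicable (oscillatory)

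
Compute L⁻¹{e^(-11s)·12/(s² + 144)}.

L⁻¹{12/(s² + 144)} = sin(12t). By the time shift theorem, L⁻¹{e^(-as)F(s)} = u(t-a)f(t-a) with a=11, so L⁻¹{e^(-11s)·12/(s² + 144)} = u(t-11)·sin(12(t-11))

Final answer: u(t-11)·sin(12(t-11))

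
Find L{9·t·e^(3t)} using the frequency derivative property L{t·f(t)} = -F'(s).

L{e^(3t)} = 1/(s-3). By frequency derivative: L{t·e^(3t)} = -d/ds[1/(s-3)] = -(-1)/(s-3)² = 1/(s-3)². Then L{9·t·e^(3t)} = 9·1/(s-3)² = 9/(s-3)²

Final answer: 9/(s-3)²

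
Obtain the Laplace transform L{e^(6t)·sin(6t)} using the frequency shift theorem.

Frequency shift: L{e^(at)f(t)} = F(s-a). L{e^(6t)·sin(6t)} = 6/((s-6)² + 36)

Final answer: 6/((s-6)² + 36)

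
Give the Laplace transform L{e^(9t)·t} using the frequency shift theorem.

L{e^(at)·t^n} = n!/(s-a)^(n+1), so L{e^(9t)·t} = 1/(s-9)^2

Final answer: 1/(s-9)^2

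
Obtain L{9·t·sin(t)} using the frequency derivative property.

L{sin(t)} = 1/(s² + 1). By L{t·f(t)} = -F'(s): -d/ds[1/(s² + 1)] = -(1)·(-2s)/(s² + 1)² = 2s/(s² + 1)². Then L{9·t·sin(t)} = 9·2s/(s² + 1)² = 18s/(s² + 1)²

Final answer: 18s/(s² + 1)²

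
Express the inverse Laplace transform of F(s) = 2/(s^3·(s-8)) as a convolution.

2/(s^3·(s-8)) = (2/s^3)·(1/(s-8)) = L{t^2}·L{e^(8t)}. So f(t) = t^2*e^(8t) = ∫₀ᵗ τ^2·e^(8(t-τ)) dτ

Final answer: ∫₀ᵗ τ^2·e^(8(t-τ)) dτ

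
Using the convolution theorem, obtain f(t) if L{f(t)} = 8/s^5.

8/s^5 = (8/s)·(1/s^4) = L{8}·L{t^3/6}. By convolution, f(t) = 8*t^3/6 = ∫₀ᵗ 8·τ^3/6 dτ = 8·t^4/24

Final answer: 8·t^4/24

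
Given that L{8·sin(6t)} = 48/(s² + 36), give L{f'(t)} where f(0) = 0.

L{f'(t)} = s·F(s) - f(0) = s·48/(s² + 36) - 0 = 48s/(s² + 36)

Final answer: 48s/(s² + 36)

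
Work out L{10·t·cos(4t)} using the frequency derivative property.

L{cos(4t)} = s/(s² + 16). Derivative: d/ds[s/(s² + 16)] = [(s² + 16) - s·2s]/(s² + 16)² = (16 - s²)/(s² + 16)². So L{t·cos(4t)} = -F'(s) = (s² - 16)/(s² + 16)². Then L{10·t·cos(4t)} = 10·(s² - 16)/(s² + 16)²

Final answer: 10·(s² - 16)/(s² + 16)²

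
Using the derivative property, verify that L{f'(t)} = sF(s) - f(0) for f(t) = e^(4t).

f'(t) = 4e^(4t). Direct: L{f'(t)} = 4/(s-4). Property: s·1/(s-4) - 1 = (s - (s-4))/(s-4) = 4/(s-4). ✓

Final answer: 4/(s-4)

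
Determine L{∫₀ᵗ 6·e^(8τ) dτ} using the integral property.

L{∫₀ᵗ f(τ)dτ} = F(s)/s with F(s) = 6/(s-8), so L{∫₀ᵗ 6·e^(8τ) dτ} = 6/(s(s-8))

Final answer: 6/(s(s-8))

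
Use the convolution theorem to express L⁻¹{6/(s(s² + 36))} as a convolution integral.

6/(s(s² + 36)) = (1/s)·(6/(s² + 36)) = L{1}·L{sin(6t)}. So f(t) = 1*(sin(6t)) = ∫₀ᵗ sin(6τ) dτ

Final answer: ∫₀ᵗ sin(6τ) dτ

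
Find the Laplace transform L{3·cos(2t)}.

L{cos(ωt)} = s/(s² + ω²), so L{cos(2t)} = s/(s² + 4). Then L{3·cos(2t)} = 3·s/(s² + 4) = 3s/(s² + 4)

Final answer: 3s/(s² + 4)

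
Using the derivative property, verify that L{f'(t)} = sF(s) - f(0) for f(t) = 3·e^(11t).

f'(t) = 33e^(11t). Direct: L{f'(t)} = 33/(s-11). Property: s·3/(s-11) - 3 = (3s - 3(s-11))/(s-11) = 33/(s-11). ✓

Final answer: 33/(s-11)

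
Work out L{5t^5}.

L{t^n} = n!/s^(n+1). So L{5t^5} = 5·5!/s^6 = 600/s^6

Final answer: 600/s^6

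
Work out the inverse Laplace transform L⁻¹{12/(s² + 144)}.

L⁻¹{12/(s² + 144)} = sin(12t)

Final answer: sin(12t)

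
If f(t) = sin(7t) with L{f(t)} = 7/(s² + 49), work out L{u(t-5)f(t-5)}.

Time shift theorem: L{u(t-a)f(t-a)} = e^(-as)F(s). Here a=5, F(s) = 7/(s² + 49), so L{u(t-5)f(t-5)} = e^(-5s)·7/(s² + 49)

Final answer: e^(-5s)·7/(s² + 49)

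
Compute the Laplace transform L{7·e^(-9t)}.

L{e^(at)} = 1/(s-a), so L{e^(-9t)} = 1/(s+9). Then L{7·e^(-9t)} = 7/(s+9)

Final answer: 7/(s+9)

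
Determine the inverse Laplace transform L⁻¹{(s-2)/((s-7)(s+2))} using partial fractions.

Using partial fractions, f(t) = (5e^(7t) + 4e^(-2t))/9

Final answer: (5e^(7t) + 4e^(-2t))/9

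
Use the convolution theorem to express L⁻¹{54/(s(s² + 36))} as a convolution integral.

54/(s(s² + 36)) = (1/s)·(54/(s² + 36)) = L{1}·L{9·sin(6t)}. So f(t) = 1*(9·sin(6t)) = ∫₀ᵗ 9·sin(6τ) dτ

Final answer: ∫₀ᵗ 9·sin(6τ) dτ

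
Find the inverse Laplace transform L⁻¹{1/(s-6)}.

L⁻¹{1/(s-a)} = e^(at), so L⁻¹{1/(s-6)} = e^(6t)

Final answer: e^(6t)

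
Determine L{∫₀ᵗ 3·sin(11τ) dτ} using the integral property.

L{∫₀ᵗ f(τ)dτ} = F(s)/s with F(s) = 33/(s² + 121), so the result is (33/(s² + 121))/s = 33/(s(s² + 121))

Final answer: 33/(s(s² + 121))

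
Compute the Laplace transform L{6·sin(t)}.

L{sin(ωt)} = ω/(s² + ω²), so L{sin(t)} = 1/(s² + 1). Then L{6·sin(t)} = 6·1/(s² + 1) = 6/(s² + 1)

Final answer: 6/(s² + 1)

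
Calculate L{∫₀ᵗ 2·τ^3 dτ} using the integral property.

L{∫₀ᵗ f(τ)dτ} = F(s)/s with f(t) = 2t^3. F(s) = 12/s^4, so L{∫₀ᵗ 2·τ^3 dτ} = (12/s^4)/s = 12/s^5. (Check: ∫₀ᵗ 2·τ^3 dτ = 2t^4/4.)

Final answer: 12/s^5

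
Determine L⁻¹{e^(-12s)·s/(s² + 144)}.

L⁻¹{s/(s² + 144)} = cos(12t). By the time shift theorem, L⁻¹{e^(-as)F(s)} = u(t-a)f(t-a) with a=12, so L⁻¹{e^(-12s)·s/(s² + 144)} = u(t-12)·cos(12(t-12))

Final answer: u(t-12)·cos(12(t-12))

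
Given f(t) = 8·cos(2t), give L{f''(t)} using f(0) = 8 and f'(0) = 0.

F(s) = 8s/(s² + 4). L{f''(t)} = s²F(s) - sf(0) - f'(0) = 8s³/(s² + 4) - 8s = (8s³ - 8s(s² + 4))/(s² + 4) = -32s/(s² + 4)

Final answer: -32s/(s² + 4)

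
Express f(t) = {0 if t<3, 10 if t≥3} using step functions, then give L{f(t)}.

f(t) = 10·u(t-3). L{u(t-3)} = e^(-3s)/s, so L{f(t)} = 10·e^(-3s)/s

Final answer: 10·e^(-3s)/s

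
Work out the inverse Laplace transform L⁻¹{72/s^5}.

L⁻¹{n!/s^(n+1)} = t^n with n=4. So L⁻¹{24/s^5} = t^4, and L⁻¹{72/s^5} = (72/24)·t^4 = 3·t^4

Final answer: 3·t^4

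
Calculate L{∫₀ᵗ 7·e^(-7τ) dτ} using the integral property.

L{∫₀ᵗ f(τ)dτ} = F(s)/s with F(s) = 7/(s+7), so L{∫₀ᵗ 7·e^(-7τ) dτ} = 7/(s(s+7))

Final answer: 7/(s(s+7))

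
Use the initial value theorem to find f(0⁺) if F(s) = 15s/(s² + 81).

f(0⁺) = lim_{s→∞} s·15s/(s² + 81) = lim_{s→∞} 15s²/(s² + 81) = 15

Final answer: 15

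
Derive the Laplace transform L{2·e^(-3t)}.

L{e^(at)} = 1/(s-a), so L{e^(-3t)} = 1/(s+3). Then L{2·e^(-3t)} = 2/(s+3)

Final answer: 2/(s+3)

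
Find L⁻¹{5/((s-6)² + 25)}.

Form: b/((s-a)² + b²) → e^(at)sin(bt). With a=6, b=5

Final answer: e^(6t)·sin(5t)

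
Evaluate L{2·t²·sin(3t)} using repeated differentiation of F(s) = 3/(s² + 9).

F(s) = 3/(s² + 9). F'(s) = -6s/(s² + 9)². F''(s) = -6(9 - 3s²)/(s² + 9)³ = (18s² - 54)/(s² + 9)³. So L{t²·sin(3t)} = (-1)² F''(s) = (18s² - 54)/(s² + 9)³. Then L{2·t²·sin(3t)} = 2·(18s² - 54)/(s² + 9)³ = (36s² - 108)/(s² + 9)³

Final answer: (36s² - 108)/(s² + 9)³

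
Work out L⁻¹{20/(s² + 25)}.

This is the form c·a/(s² + a²) with a = 5, c = 4. L⁻¹ = 4·sin(5t)

Final answer: 4·sin(5t)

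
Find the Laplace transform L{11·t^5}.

L{t^n} = n!/s^(n+1), so L{t^5} = 120/s^6. Then L{11·t^5} = 11·120/s^6 = 1320/s^6

Final answer: 1320/s^6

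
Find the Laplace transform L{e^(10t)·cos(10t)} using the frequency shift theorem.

Frequency shift: L{e^(at)f(t)} = F(s-a). L{e^(10t)·cos(10t)} = (s-10)/((s-10)² + 100)

Final answer: (s-10)/((s-10)² + 100)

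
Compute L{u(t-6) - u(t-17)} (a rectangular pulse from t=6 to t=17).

L{u(t-a)} = e^(-as)/s. L{u(t-6) - u(t-17)} = (e^(-6s) - e^(-17s))/s

Final answer: (e^(-6s) - e^(-17s))/s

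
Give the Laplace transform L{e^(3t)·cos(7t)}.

L{e^(at)·cos(ωt)} = (s-a)/((s-a)² + ω²), so L{e^(3t)·cos(7t)} = (s-3)/((s-3)² + 49)

Final answer: (s-3)/((s-3)² + 49)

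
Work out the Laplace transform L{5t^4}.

L{5t^4} = 5 · L{t^4} = 5 · 24/s^5 = 120/s^5

Final answer: 120/s^5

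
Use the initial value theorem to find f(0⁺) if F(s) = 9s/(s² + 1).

f(0⁺) = lim_{s→∞} s·9s/(s² + 1) = lim_{s→∞} 9s²/(s² + 1) = 9

Final answer: 9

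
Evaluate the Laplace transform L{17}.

L{17} = 17 · L{1} = 17/s

Final answer: 17/s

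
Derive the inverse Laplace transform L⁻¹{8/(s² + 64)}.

L⁻¹{8/(s² + 64)} = sin(8t)

Final answer: sin(8t)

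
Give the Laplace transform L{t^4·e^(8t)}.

L{t^n·e^(at)} = n!/(s-a)^(n+1), so L{t^4·e^(8t)} = 24/(s-8)^5

Final answer: 24/(s-8)^5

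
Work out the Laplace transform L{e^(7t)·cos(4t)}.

L{e^(at)·cos(ωt)} = (s-a)/((s-a)² + ω²), so L{e^(7t)·cos(4t)} = (s-7)/((s-7)² + 16)

Final answer: (s-7)/((s-7)² + 16)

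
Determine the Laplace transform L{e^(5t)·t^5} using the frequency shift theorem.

L{e^(at)·t^n} = n!/(s-a)^(n+1), so L{e^(5t)·t^5} = 120/(s-5)^6

Final answer: 120/(s-5)^6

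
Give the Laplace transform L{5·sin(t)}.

L{sin(ωt)} = ω/(s² + ω²), so L{sin(t)} = 1/(s² + 1). Then L{5·sin(t)} = 5·1/(s² + 1) = 5/(s² + 1)

Final answer: 5/(s² + 1)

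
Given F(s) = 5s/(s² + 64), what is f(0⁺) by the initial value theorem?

f(0⁺) = lim_{s→∞} s·5s/(s² + 64) = lim_{s→∞} 5s²/(s² + 64) = 5

Final answer: 5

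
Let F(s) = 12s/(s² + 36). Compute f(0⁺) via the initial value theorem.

f(0⁺) = lim_{s→∞} s·12s/(s² + 36) = lim_{s→∞} 12s²/(s² + 36) = 12

Final answer: 12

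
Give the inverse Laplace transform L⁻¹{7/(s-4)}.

L⁻¹{1/(s-a)} = e^(at), so L⁻¹{1/(s-4)} = e^(4t), and L⁻¹{7/(s-4)} = 7·e^(4t)

Final answer: 7·e^(4t)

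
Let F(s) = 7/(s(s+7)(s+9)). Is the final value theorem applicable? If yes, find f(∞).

Poles of sF(s) = 7/((s+7)(s+9)) are at s = -7 and s = -9, both in the left half-plane. Theorem applies. f(∞) = lim_{s→0} sF(s) = 7/(7·9) = 1/9

Final answer: 1/9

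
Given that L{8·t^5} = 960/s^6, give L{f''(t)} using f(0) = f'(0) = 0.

L{f''(t)} = s²F(s) - sf(0) - f'(0) = s²·960/s^6 - 0 - 0 = 960/s^4

Final answer: 960/s^4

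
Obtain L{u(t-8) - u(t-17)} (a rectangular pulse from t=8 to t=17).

L{u(t-a)} = e^(-as)/s. L{u(t-8) - u(t-17)} = (e^(-8s) - e^(-17s))/s

Final answer: (e^(-8s) - e^(-17s))/s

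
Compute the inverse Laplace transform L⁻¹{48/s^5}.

L⁻¹{n!/s^(n+1)} = t^n with n=4. So L⁻¹{24/s^5} = t^4, and L⁻¹{48/s^5} = (48/24)·t^4 = 2·t^4

Final answer: 2·t^4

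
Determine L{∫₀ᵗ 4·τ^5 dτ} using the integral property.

L{∫₀ᵗ f(τ)dτ} = F(s)/s with f(t) = 4t^5. F(s) = 480/s^6, so L{∫₀ᵗ 4·τ^5 dτ} = (480/s^6)/s = 480/s^7. (Check: ∫₀ᵗ 4·τ^5 dτ = 4t^6/6.)

Final answer: 480/s^7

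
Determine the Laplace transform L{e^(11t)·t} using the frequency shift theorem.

L{e^(at)·t^n} = n!/(s-a)^(n+1), so L{e^(11t)·t} = 1/(s-11)^2

Final answer: 1/(s-11)^2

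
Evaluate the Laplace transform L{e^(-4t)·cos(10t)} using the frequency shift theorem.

Frequency shift: L{e^(at)f(t)} = F(s-a). L{e^(-4t)·cos(10t)} = (s+4)/((s+4)² + 100)

Final answer: (s+4)/((s+4)² + 100)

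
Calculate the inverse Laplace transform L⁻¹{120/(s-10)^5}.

L⁻¹{n!/(s-a)^(n+1)} = t^n·e^(at) with n=4, a=10. So L⁻¹{24/(s-10)^5} = t^4·e^(10t), and L⁻¹{120/(s-10)^5} = (120/24)·t^4·e^(10t) = 5·t^4·e^(10t)

Final answer: 5·t^4·e^(10t)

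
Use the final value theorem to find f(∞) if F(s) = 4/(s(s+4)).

f(∞) = lim_{s→0} s·4/(s(s+4)) = lim_{s→0} 4/(s+4) = 4/4 = 1

Final answer: 1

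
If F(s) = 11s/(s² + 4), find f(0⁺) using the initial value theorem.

f(0⁺) = lim_{s→∞} s·11s/(s² + 4) = lim_{s→∞} 11s²/(s² + 4) = 11

Final answer: 11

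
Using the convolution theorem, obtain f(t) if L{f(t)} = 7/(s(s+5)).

7/(s(s+5)) = (7/s)·(1/(s+5)) = L{7}·L{e^(-5t)}. By convolution, f(t) = 7*e^(-5t) = ∫₀ᵗ 7·e^(-5τ) dτ = 7·(1 - e^(-5t))/5

Final answer: 7·(1 - e^(-5t))/5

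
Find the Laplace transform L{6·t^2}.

L{t^n} = n!/s^(n+1), so L{t^2} = 2/s^3. Then L{6·t^2} = 6·2/s^3 = 12/s^3

Final answer: 12/s^3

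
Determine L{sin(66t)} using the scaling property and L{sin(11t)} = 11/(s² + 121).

Using L{f(at)} = (1/a)F(s/a) with a=6: L{sin(66t)} = (1/6) · 11/((s/6)² + 121) = (1/6) · 11·36/(s² + 4356) = 66/(s² + 4356)

Final answer: 66/(s² + 4356)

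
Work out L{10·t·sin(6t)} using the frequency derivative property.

L{sin(6t)} = 6/(s² + 36). By L{t·f(t)} = -F'(s): -d/ds[6/(s² + 36)] = -(6)·(-2s)/(s² + 36)² = 12s/(s² + 36)². Then L{10·t·sin(6t)} = 10·12s/(s² + 36)² = 120s/(s² + 36)²

Final answer: 120s/(s² + 36)²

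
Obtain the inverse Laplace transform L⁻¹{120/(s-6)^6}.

L⁻¹{n!/(s-a)^(n+1)} = t^n·e^(at), so L⁻¹{120/(s-6)^6} = t^5·e^(6t)

Final answer: t^5·e^(6t)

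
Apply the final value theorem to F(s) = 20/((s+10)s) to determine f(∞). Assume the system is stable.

f(∞) = lim_{s→0} sF(s) = lim_{s→0} 20/(s+10) = 2

Final answer: 2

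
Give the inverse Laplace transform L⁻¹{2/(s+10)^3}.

L⁻¹{n!/(s-a)^(n+1)} = t^n·e^(at) with n=2, a=-10. So L⁻¹{2/(s+10)^3} = t^2·e^(-10t)

Final answer: t^2·e^(-10t)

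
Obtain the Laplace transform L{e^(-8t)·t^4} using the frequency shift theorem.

L{e^(at)·t^n} = n!/(s-a)^(n+1), so L{e^(-8t)·t^4} = 24/(s+8)^5

Final answer: 24/(s+8)^5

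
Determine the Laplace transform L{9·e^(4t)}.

L{e^(at)} = 1/(s-a), so L{e^(4t)} = 1/(s-4). Then L{9·e^(4t)} = 9/(s-4)

Final answer: 9/(s-4)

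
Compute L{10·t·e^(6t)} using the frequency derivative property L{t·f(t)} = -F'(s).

L{e^(6t)} = 1/(s-6). By frequency derivative: L{t·e^(6t)} = -d/ds[1/(s-6)] = -(-1)/(s-6)² = 1/(s-6)². Then L{10·t·e^(6t)} = 10·1/(s-6)² = 10/(s-6)²

Final answer: 10/(s-6)²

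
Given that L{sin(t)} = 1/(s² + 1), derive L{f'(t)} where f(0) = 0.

L{f'(t)} = s·F(s) - f(0) = s·1/(s² + 1) - 0 = s/(s² + 1)

Final answer: s/(s² + 1)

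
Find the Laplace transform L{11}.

L{11} = 11 · L{1} = 11/s

Final answer: 11/s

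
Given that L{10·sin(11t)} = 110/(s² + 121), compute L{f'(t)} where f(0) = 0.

L{f'(t)} = s·F(s) - f(0) = s·110/(s² + 121) - 0 = 110s/(s² + 121)

Final answer: 110s/(s² + 121)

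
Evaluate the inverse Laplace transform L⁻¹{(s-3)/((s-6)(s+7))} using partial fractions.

Using partial fractions, f(t) = (3e^(6t) + 10e^(-7t))/13

Final answer: (3e^(6t) + 10e^(-7t))/13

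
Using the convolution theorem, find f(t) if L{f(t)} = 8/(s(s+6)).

8/(s(s+6)) = (8/s)·(1/(s+6)) = L{8}·L{e^(-6t)}. By convolution, f(t) = 8*e^(-6t) = ∫₀ᵗ 8·e^(-6τ) dτ = 8·(1 - e^(-6t))/6

Final answer: 8·(1 - e^(-6t))/6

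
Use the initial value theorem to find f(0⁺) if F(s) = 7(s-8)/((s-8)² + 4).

f(0⁺) = lim_{s→∞} sF(s) = lim_{s→∞} 7s(s-8)/((s-8)² + 4) = 7

Final answer: 7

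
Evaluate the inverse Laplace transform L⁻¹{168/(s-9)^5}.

L⁻¹{n!/(s-a)^(n+1)} = t^n·e^(at) with n=4, a=9. So L⁻¹{24/(s-9)^5} = t^4·e^(9t), and L⁻¹{168/(s-9)^5} = (168/24)·t^4·e^(9t) = 7·t^4·e^(9t)

Final answer: 7·t^4·e^(9t)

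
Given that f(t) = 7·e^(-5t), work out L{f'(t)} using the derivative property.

f(0) = 7, F(s) = 7/(s+5). L{f'(t)} = s·F(s) - f(0) = 7s/(s+5) - 7 = (7s - 7(s+5))/(s+5) = -35/(s+5)

Final answer: -35/(s+5)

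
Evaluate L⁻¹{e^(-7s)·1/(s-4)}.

L⁻¹{1/(s-4)} = e^(4t). By the time shift theorem, L⁻¹{e^(-as)F(s)} = u(t-a)f(t-a) with a=7, so L⁻¹{e^(-7s)·1/(s-4)} = u(t-7)·e^(4(t-7))

Final answer: u(t-7)·e^(4(t-7))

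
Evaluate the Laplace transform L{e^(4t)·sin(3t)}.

L{e^(at)·sin(ωt)} = ω/((s-a)² + ω²), so L{e^(4t)·sin(3t)} = 3/((s-4)² + 9)

Final answer: 3/((s-4)² + 9)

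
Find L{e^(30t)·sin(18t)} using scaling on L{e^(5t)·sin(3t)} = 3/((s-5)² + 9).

Scaling with a=6: L{e^(30t)·sin(18t)} = (1/6) · 3/((s/6-5)² + 9). Simplifying: 18/((s-30)² + 324)

Final answer: 18/((s-30)² + 324)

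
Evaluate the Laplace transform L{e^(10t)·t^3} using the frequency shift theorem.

L{e^(at)·t^n} = n!/(s-a)^(n+1), so L{e^(10t)·t^3} = 6/(s-10)^4

Final answer: 6/(s-10)^4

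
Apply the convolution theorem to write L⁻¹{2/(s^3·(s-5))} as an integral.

2/(s^3·(s-5)) = (2/s^3)·(1/(s-5)) = L{t^2}·L{e^(5t)}. So f(t) = t^2*e^(5t) = ∫₀ᵗ τ^2·e^(5(t-τ)) dτ

Final answer: ∫₀ᵗ τ^2·e^(5(t-τ)) dτ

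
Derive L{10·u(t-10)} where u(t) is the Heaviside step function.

L{u(t-a)} = e^(-as)/s. Here a=10, so L{u(t-10)} = e^(-10s)/s, and L{10·u(t-10)} = 10·e^(-10s)/s

Final answer: 10·e^(-10s)/s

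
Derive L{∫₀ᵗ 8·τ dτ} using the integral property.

L{∫₀ᵗ f(τ)dτ} = F(s)/s with f(t) = 8t. F(s) = 8/s^2, so L{∫₀ᵗ 8·τ dτ} = (8/s^2)/s = 8/s^3. (Check: ∫₀ᵗ 8·τ dτ = 8t^2/2.)

Final answer: 8/s^3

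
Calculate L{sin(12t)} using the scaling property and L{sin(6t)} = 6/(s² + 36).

Using L{f(at)} = (1/a)F(s/a) with a=2: L{sin(12t)} = (1/2) · 6/((s/2)² + 36) = (1/2) · 6·4/(s² + 144) = 12/(s² + 144)

Final answer: 12/(s² + 144)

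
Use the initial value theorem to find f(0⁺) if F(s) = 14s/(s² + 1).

f(0⁺) = lim_{s→∞} s·14s/(s² + 1) = lim_{s→∞} 14s²/(s² + 1) = 14

Final answer: 14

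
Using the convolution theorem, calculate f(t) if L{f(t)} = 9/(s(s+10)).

9/(s(s+10)) = (9/s)·(1/(s+10)) = L{9}·L{e^(-10t)}. By convolution, f(t) = 9*e^(-10t) = ∫₀ᵗ 9·e^(-10τ) dτ = 9·(1 - e^(-10t))/10

Final answer: 9·(1 - e^(-10t))/10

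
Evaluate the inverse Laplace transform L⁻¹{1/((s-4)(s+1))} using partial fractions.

Decompose: A/(s-4) + B/(s+1). A = 1/5, B = -1/5. f(t) = (e^(4t) - e^(-t))/5

Final answer: (e^(4t) - e^(-t))/5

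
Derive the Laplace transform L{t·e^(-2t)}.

L{t^n·e^(at)} = n!/(s-a)^(n+1), so L{t·e^(-2t)} = 1/(s+2)^2

Final answer: 1/(s+2)^2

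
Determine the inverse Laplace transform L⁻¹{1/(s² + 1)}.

L⁻¹{1/(s² + 1)} = sin(t)

Final answer: sin(t)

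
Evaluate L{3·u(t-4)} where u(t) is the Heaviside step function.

L{u(t-a)} = e^(-as)/s. Here a=4, so L{u(t-4)} = e^(-4s)/s, and L{3·u(t-4)} = 3·e^(-4s)/s

Final answer: 3·e^(-4s)/s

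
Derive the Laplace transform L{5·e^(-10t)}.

L{e^(at)} = 1/(s-a), so L{e^(-10t)} = 1/(s+10). Then L{5·e^(-10t)} = 5/(s+10)

Final answer: 5/(s+10)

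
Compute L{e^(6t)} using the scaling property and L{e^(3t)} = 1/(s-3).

Using L{f(at)} = (1/a)F(s/a) with a=2 and f(t) = e^(3t): L{e^(6t)} = (1/2) · 1/((s/2)-3) = (1/2) · 2/(s-6) = 1/(s-6)

Final answer: 1/(s-6)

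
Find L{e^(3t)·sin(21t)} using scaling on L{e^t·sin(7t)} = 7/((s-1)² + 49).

Scaling with a=3: L{e^(3t)·sin(21t)} = (1/3) · 7/((s/3-1)² + 49). Simplifying: 21/((s-3)² + 441)

Final answer: 21/((s-3)² + 441)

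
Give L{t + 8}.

L{t + 8} = L{t} + 8·L{1} = 1/s² + 8/s

Final answer: 1/s² + 8/s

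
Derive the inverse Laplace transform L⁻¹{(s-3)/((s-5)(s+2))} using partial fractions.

Using partial fractions, f(t) = (2e^(5t) + 5e^(-2t))/7

Final answer: (2e^(5t) + 5e^(-2t))/7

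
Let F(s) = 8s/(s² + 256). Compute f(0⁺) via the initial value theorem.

f(0⁺) = lim_{s→∞} s·8s/(s² + 256) = lim_{s→∞} 8s²/(s² + 256) = 8

Final answer: 8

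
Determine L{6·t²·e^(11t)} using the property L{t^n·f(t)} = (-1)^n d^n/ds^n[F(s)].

L{e^(11t)} = 1/(s-11). d/ds[1/(s-11)] = -1/(s-11)². d²/ds²[1/(s-11)] = 2/(s-11)³. So L{t²·e^(11t)} = (-1)² · 2/(s-11)³ = 2/(s-11)³. Then L{6·t²·e^(11t)} = 6·2/(s-11)³ = 12/(s-11)³

Final answer: 12/(s-11)³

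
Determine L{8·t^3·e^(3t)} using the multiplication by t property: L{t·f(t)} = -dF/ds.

Using L{t^n·e^(at)} = n!/(s-a)^(n+1), L{t^3·e^(3t)} = 6/(s-3)^4, so L{8·t^3·e^(3t)} = 8·6/(s-3)^4 = 48/(s-3)^4

Final answer: 48/(s-3)^4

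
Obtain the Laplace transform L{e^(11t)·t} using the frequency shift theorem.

L{e^(at)·t^n} = n!/(s-a)^(n+1), so L{e^(11t)·t} = 1/(s-11)^2

Final answer: 1/(s-11)^2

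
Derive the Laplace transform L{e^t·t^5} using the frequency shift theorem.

L{e^(at)·t^n} = n!/(s-a)^(n+1), so L{e^t·t^5} = 120/(s-1)^6

Final answer: 120/(s-1)^6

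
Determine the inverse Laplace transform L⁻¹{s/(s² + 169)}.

L⁻¹{s/(s² + 169)} = cos(13t)

Final answer: cos(13t)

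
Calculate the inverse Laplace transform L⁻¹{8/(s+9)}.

L⁻¹{1/(s-a)} = e^(at), so L⁻¹{1/(s+9)} = e^(-9t), and L⁻¹{8/(s+9)} = 8·e^(-9t)

Final answer: 8·e^(-9t)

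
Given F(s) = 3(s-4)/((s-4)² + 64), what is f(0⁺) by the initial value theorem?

f(0⁺) = lim_{s→∞} sF(s) = lim_{s→∞} 3s(s-4)/((s-4)² + 64) = 3

Final answer: 3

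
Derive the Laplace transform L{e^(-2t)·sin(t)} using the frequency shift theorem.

Frequency shift: L{e^(at)f(t)} = F(s-a). L{e^(-2t)·sin(t)} = 1/((s+2)² + 1)

Final answer: 1/((s+2)² + 1)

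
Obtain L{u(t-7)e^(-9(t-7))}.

u(t-a)f(t-a) with f(t)=e^(-9t). L{e^(-9t)} = 1/(s+9). By time shift: e^(-7s)/(s+9)

Final answer: e^(-7s)/(s+9)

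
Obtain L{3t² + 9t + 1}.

L{3t² + 9t + 1} = 3·2/s³ + 9/s² + 1/s = 6/s³ + 9/s² + 1/s

Final answer: 6/s³ + 9/s² + 1/s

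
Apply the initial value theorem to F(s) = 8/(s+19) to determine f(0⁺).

f(0⁺) = lim_{s→∞} s·8/(s+19) = lim_{s→∞} 8s/(s+19) = 8

Final answer: 8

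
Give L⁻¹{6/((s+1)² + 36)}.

Form: b/((s-a)² + b²) → e^(at)sin(bt). With a=-1, b=6

Final answer: e^(-t)·sin(6t)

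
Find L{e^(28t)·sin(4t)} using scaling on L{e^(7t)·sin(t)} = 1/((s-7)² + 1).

Scaling with a=4: L{e^(28t)·sin(4t)} = (1/4) · 1/((s/4-7)² + 1). Simplifying: 4/((s-28)² + 16)

Final answer: 4/((s-28)² + 16)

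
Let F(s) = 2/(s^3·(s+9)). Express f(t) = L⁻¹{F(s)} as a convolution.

2/(s^3·(s+9)) = (2/s^3)·(1/(s+9)) = L{t^2}·L{e^(-9t)}. So f(t) = t^2*e^(-9t) = ∫₀ᵗ τ^2·e^(-9(t-τ)) dτ

Final answer: ∫₀ᵗ τ^2·e^(-9(t-τ)) dτ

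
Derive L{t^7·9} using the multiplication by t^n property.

L{9} = 9/s. d^1/ds^1[1/s] = -1/s². d^2/ds^2[1/s] = 2/s^3. d^3/ds^3[1/s] = -6/s^4. d^4/ds^4[1/s] = 24/s^5. d^5/ds^5[1/s] = -120/s^6. d^6/ds^6[1/s] = 720/s^7. d^7/ds^7[1/s] = -5040/s^8. So L{t^7} = (-1)^{7}·-5040/s^8 = 5040/s^8. Then L{t^7·9} = 9·5040/s^8 = 45360/s^8

Final answer: 45360/s^8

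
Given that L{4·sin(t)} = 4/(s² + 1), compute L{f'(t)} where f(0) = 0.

L{f'(t)} = s·F(s) - f(0) = s·4/(s² + 1) - 0 = 4s/(s² + 1)

Final answer: 4s/(s² + 1)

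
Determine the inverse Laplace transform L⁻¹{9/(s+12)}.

L⁻¹{1/(s-a)} = e^(at), so L⁻¹{1/(s+12)} = e^(-12t), and L⁻¹{9/(s+12)} = 9·e^(-12t)

Final answer: 9·e^(-12t)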